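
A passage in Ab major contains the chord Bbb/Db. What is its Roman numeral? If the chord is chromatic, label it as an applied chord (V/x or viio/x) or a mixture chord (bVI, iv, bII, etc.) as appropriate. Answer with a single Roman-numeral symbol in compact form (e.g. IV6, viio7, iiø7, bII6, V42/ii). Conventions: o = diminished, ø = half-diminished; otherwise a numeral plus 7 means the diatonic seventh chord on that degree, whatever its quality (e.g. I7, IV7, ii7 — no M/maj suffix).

The pitches Bbb-Db-Fb form a major triad rooted on Bbb.
Bbb is the lowered second degree of Ab major (diatonic 2 would be Bb). This is the Neapolitan sixth — a major triad on the lowered second degree, here in its customary first inversion.
With Db in the bass the chord is in first inversion, so the figured bass is 6.

bII6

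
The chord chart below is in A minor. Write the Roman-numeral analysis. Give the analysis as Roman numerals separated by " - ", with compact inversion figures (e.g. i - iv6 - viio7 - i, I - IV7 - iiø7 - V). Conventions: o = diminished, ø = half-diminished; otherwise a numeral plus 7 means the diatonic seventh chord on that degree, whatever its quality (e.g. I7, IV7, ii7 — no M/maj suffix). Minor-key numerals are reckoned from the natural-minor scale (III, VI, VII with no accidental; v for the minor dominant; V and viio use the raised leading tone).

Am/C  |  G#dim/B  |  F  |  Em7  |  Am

i6 - viio6 - VI - v7 - i

Am/C: root A is the tonic; minor triad there is i6.
G#dim/B: diminished triad on G# = scale degree 7 → viio6.
F: major triad on F = scale degree 6 → VI.
Em7: root E is the dominant; minor seventh chord there is v7.
Am: minor triad on A = scale degree 1 → i.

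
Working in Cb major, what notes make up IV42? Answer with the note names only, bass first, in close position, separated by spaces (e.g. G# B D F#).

Eb Fb Ab Cb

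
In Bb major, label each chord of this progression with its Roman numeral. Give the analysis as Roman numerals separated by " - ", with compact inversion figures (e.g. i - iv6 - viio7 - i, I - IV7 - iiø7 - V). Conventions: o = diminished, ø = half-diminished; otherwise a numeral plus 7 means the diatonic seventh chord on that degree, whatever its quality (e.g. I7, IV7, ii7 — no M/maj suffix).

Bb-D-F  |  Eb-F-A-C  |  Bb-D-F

I - V42 - I

Bb-D-F: root Bb is the tonic; major triad there is I.
Eb-F-A-C: root F is the dominant; dominant seventh chord there is V42.
Bb-D-F has root Bb, degree 1 in Bb major, so I.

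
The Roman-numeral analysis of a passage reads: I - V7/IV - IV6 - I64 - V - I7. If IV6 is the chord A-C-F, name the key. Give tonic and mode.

The chord F/A is a major triad rooted on F; its label is IV6.
Counting down 3 scale steps from F places the tonic on C; a major triad on degree 4 is diatonic only in major.

C major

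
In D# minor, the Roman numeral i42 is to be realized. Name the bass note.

i in D# minor has root D#; the chord is D#-F#-A#-C#.
The figure 42 means third inversion — the seventh is in the bass.

C#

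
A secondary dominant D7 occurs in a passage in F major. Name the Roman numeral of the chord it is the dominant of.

ii

The chord is a dominant seventh chord on D.
A dominant resolves down a perfect fifth: D → G. In F major, G is scale degree 2, i.e. ii.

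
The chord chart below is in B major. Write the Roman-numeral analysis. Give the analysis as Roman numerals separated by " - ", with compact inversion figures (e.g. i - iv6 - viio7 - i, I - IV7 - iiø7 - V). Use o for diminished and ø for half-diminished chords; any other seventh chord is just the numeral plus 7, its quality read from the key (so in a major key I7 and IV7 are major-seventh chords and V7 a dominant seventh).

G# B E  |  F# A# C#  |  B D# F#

G#-B-E: major triad on E = scale degree 4 → IV6.
F#-A#-C# has root F#, degree 5 in B major, so V.
B-D#-F# has root B, degree 1 in B major, so I.

IV6 - V - I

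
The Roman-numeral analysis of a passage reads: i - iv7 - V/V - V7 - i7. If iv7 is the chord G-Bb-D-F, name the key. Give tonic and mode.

D minor

iv7 is given as G-Bb-D-F — a minor seventh chord with root G.
iv7 on G implies G is the subdominant; that puts the tonic at D, and the lowercase numeral fits minor mode.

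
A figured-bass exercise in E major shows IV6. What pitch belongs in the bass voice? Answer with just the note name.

C#

IV in E major has root A; the chord is A-C#-E.
The figure 6 means first inversion — the third is in the bass.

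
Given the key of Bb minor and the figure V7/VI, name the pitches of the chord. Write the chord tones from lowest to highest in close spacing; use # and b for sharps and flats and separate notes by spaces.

V7/VI is a secondary dominant — the dominant seventh of VI. VI in Bb minor is Gb, so the applied chord's root is Db, a perfect fifth above.
Building a dominant seventh chord on Db gives Db-F-Ab-Cb.

Db F Ab Cb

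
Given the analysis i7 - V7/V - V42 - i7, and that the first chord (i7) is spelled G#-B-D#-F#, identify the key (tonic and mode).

The anchor chord is a minor seventh chord on G#, labeled i7.
If G# is scale degree 1 and the mode makes that degree carry a minor seventh chord, the tonic is G# and the mode is minor.

G# minor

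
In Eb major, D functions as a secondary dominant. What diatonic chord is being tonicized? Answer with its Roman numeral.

iii

The chord is a major triad on D.
A dominant resolves down a perfect fifth: D → G. In Eb major, G is scale degree 3, i.e. iii.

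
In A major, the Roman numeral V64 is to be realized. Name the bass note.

B

V in A major has root E; the chord is E-G#-B.
The figure 64 means second inversion — the fifth is in the bass.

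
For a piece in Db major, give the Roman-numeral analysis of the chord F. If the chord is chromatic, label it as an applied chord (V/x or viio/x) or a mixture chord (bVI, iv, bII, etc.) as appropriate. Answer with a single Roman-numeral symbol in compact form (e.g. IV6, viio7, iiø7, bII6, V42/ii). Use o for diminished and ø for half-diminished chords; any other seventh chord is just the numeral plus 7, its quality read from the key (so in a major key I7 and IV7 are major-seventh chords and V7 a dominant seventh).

V/vi

Stacked in thirds the chord is F-A-C: a major triad on F.
F is not a diatonic chord root with this quality in Db major, but it lies a perfect fifth above Bb (vi), so the chord functions as an applied dominant of vi.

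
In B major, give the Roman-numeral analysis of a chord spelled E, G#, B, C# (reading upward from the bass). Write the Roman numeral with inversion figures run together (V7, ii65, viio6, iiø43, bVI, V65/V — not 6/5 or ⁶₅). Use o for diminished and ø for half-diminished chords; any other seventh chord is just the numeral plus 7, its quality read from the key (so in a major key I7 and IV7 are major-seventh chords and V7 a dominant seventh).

ii65

Stacked in thirds the chord is C#-E-G#-B: a minor seventh chord on C#.
In B major, C# is the supertonic; the diatonic minor seventh chord there is ii7.
With E in the bass the chord is in first inversion, so the figured bass is 65.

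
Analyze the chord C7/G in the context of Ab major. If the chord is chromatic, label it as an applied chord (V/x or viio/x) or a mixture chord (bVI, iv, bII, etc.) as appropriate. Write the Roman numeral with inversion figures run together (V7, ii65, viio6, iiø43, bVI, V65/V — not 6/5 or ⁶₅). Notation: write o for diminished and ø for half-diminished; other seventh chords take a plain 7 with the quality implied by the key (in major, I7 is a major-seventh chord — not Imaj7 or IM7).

V43/vi

The pitches C-E-G-Bb form a dominant seventh chord rooted on C.
C is not a diatonic chord root with this quality in Ab major, but it lies a perfect fifth above F (vi), so the chord functions as an applied dominant of vi.
With G in the bass the chord is in second inversion, so the figured bass is 43.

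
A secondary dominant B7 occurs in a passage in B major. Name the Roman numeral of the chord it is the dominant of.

The chord is a dominant seventh chord on B.
A dominant resolves down a perfect fifth: B → E. In B major, E is scale degree 4, i.e. IV.

IV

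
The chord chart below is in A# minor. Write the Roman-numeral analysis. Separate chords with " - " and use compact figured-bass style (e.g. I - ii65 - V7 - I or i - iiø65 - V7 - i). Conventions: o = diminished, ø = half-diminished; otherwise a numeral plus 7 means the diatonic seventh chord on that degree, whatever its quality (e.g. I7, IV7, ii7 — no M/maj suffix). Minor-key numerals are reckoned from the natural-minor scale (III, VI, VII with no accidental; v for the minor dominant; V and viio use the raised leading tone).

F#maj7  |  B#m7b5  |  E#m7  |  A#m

F#maj7: root F# is the submediant; major seventh chord there is VI7.
B#m7b5: root B# is the supertonic; half-diminished seventh chord there is iiø7.
E#m7 has root E#, degree 5 in A# minor, so v7.
A#m has root A#, degree 1 in A# minor, so i.

VI7 - iiø7 - v7 - i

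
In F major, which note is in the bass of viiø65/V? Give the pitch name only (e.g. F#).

The applied chord viiø65/V is rooted on B: B-D-F-A.
The figure 65 means first inversion — the third is in the bass.

D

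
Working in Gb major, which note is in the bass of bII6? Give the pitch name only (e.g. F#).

bII in Gb major has root Abb; the chord is Abb-Cb-Ebb.
The figure 6 means first inversion — the third is in the bass.

Cb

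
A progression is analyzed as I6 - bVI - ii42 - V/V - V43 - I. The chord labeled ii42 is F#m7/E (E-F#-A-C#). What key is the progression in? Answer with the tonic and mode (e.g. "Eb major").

E major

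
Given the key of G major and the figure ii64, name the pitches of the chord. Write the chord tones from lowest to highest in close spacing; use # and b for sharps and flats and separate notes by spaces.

The numeral's case and figure indicate a minor triad. In G major its root, the supertonic, is A.
Stacking thirds from A gives A-C-E.
With the 64 figure the chord is in second inversion; from the bass E upward in close position it reads E-A-C.

E A C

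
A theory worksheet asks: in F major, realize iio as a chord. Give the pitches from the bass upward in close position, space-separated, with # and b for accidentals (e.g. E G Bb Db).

iio is the diminished supertonic triad, borrowed from the parallel minor. In F major that root is G.
So the chord is G-Bb-Db.

G Bb Db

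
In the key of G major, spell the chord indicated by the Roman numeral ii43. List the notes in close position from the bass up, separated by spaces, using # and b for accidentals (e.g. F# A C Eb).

In G major, scale degree 2 is A, and the diatonic chord built there is a minor seventh chord.
Stacking thirds from A gives A-C-E-G.
With the 43 figure the chord is in second inversion; from the bass E upward in close position it reads E-G-A-C.

E G A C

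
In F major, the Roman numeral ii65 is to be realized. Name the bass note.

Bb

ii in F major has root G; the chord is G-Bb-D-F.
The figure 65 means first inversion — the third is in the bass.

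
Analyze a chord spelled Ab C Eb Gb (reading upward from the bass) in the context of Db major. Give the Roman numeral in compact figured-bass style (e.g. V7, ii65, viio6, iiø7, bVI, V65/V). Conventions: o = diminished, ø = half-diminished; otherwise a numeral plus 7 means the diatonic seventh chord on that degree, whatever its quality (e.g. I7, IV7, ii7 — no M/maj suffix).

The pitches Ab-C-Eb-Gb form a dominant seventh chord rooted on Ab.
Ab is scale degree 5 in Db major, and a dominant seventh chord on that degree is written V7.

V7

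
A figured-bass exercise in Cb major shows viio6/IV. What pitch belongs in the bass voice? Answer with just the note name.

The applied chord viio6/IV is rooted on Eb: Eb-Gb-Bbb.
The figure 6 means first inversion — the third is in the bass.

Gb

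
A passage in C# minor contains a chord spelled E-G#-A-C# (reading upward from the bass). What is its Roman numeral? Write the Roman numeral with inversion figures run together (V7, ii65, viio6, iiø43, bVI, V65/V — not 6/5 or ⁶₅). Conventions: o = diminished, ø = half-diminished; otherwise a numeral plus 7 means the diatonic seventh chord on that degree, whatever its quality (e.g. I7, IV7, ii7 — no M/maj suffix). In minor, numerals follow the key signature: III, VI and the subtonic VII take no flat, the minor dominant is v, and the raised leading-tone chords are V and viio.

VI43

The pitches A-C#-E-G# form a major seventh chord rooted on A.
A is scale degree 6 in C# minor, and a major seventh chord on that degree is written VI7.
With E in the bass the chord is in second inversion, so the figured bass is 43.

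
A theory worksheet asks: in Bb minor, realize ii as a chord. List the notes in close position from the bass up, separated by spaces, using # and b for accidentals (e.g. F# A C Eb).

C Eb G

Scale degree 2 in Bb minor is C; here the chord built on it is altered to a minor triad. ii is the minor supertonic, borrowed from the parallel major (the Dorian ii).
So the chord is C-Eb-G.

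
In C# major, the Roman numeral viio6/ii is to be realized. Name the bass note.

E#

The applied chord viio6/ii is rooted on C##: C##-E#-G#.
The figure 6 means first inversion — the third is in the bass.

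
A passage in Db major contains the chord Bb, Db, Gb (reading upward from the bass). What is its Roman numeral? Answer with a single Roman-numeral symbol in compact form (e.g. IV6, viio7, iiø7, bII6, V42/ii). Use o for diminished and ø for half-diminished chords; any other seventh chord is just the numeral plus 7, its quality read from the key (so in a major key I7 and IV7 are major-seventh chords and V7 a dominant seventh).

The pitches Gb-Bb-Db form a major triad rooted on Gb.
Gb is scale degree 4 in Db major, and a major triad on that degree is written IV.
With Bb in the bass the chord is in first inversion, so the figured bass is 6.

IV6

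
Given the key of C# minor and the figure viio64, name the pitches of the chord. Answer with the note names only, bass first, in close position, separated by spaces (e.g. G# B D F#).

In C# minor, the leading-tone chord is built on the raised seventh degree, B#.
Stacking thirds from B# gives B#-D#-F#.
The figured bass 64 indicates second inversion, placing the fifth (F#) in the bass: F#-B#-D#.

F# B# D#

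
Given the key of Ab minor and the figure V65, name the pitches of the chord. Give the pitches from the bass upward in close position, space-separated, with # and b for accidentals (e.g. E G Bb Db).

G Bb Db Eb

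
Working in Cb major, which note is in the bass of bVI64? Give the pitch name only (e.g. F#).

bVI in Cb major has root Abb; the chord is Abb-Cb-Ebb.
The figure 64 means second inversion — the fifth is in the bass.

Ebb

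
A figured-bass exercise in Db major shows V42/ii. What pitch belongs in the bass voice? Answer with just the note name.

The applied chord V42/ii is rooted on Bb: Bb-D-F-Ab.
The figure 42 means third inversion — the seventh is in the bass.

Ab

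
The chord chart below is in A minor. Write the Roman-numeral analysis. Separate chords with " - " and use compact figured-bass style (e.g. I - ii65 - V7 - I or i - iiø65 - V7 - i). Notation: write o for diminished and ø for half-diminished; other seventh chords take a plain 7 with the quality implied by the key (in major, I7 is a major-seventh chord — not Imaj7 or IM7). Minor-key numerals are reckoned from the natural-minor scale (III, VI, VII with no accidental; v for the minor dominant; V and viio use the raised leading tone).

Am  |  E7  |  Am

i - V7 - i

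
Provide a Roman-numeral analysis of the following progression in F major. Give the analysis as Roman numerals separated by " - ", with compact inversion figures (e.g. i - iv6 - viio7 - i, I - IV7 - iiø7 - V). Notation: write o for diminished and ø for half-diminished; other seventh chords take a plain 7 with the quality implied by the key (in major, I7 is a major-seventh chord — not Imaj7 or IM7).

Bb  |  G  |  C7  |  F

Bb has root Bb, degree 4 in F major, so IV.
G: chromatic; G is V of V, so V/V.
C7: root C is the dominant; dominant seventh chord there is V7.
F has root F, degree 1 in F major, so I.

IV - V/V - V7 - I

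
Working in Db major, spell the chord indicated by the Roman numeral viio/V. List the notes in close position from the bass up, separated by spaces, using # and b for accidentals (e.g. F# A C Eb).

G Bb Db

viio/V is a secondary leading-tone chord. The target V is Ab in Db major; the applied chord is rooted a semitone below, on G.
Building a diminished triad on G gives G-Bb-Db.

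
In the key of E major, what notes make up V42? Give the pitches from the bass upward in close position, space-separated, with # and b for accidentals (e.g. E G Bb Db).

A B D# F#

In E major, the dominant is B, and the diatonic chord built there is a dominant seventh chord.
Stacking thirds from B gives B-D#-F#-A.
With the 42 figure the chord is in third inversion; from the bass A upward in close position it reads A-B-D#-F#.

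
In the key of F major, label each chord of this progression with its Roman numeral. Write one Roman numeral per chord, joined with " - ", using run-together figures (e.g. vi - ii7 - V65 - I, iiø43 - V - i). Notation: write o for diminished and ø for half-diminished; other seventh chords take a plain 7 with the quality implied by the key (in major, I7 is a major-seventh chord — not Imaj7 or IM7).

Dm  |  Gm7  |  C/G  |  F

vi - ii7 - V64 - I

Dm: root D is the submediant; minor triad there is vi.
Gm7: root G is the supertonic; minor seventh chord there is ii7.
C/G: root C is the dominant; major triad there is V64.
F: root F is the tonic; major triad there is I.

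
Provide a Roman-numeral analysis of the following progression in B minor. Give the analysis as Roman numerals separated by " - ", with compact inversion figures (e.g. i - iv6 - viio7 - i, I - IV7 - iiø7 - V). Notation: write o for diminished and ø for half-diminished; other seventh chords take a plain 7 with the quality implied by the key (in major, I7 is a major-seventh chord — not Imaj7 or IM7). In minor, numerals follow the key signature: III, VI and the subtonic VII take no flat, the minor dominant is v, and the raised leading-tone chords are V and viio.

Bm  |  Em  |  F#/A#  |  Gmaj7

Bm: minor triad on B = scale degree 1 → i.
Em has root E, degree 4 in B minor, so iv.
F#/A#: major triad on F# = scale degree 5 → V6.
Gmaj7: major seventh chord on G = scale degree 6 → VI7.

i - iv - V6 - VI7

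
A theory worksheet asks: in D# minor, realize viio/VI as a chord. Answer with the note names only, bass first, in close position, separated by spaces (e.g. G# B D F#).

A# C# E

viio/VI is a secondary leading-tone chord. The target VI is B in D# minor; the applied chord is rooted a semitone below, on A#.
Building a diminished triad on A# gives A#-C#-E.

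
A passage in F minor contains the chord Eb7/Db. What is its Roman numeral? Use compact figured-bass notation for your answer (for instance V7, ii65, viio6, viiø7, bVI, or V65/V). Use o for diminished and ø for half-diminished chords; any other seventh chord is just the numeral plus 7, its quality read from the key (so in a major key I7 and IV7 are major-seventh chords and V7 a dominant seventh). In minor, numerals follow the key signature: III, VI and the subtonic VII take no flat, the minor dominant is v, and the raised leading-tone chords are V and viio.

VII42

Stacked in thirds the chord is Eb-G-Bb-Db: a dominant seventh chord on Eb.
Eb is scale degree 7 in F minor, and a dominant seventh chord on that degree is written VII7.
With Db in the bass the chord is in third inversion, so the figured bass is 42.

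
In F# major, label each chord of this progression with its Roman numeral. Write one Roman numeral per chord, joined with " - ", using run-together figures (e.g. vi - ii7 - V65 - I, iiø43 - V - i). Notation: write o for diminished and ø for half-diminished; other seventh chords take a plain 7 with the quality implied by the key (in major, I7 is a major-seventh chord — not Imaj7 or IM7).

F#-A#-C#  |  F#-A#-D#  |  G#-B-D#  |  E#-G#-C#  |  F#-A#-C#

I - vi6 - ii - V6 - I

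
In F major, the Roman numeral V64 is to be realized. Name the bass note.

G

V in F major has root C; the chord is C-E-G.
The figure 64 means second inversion — the fifth is in the bass.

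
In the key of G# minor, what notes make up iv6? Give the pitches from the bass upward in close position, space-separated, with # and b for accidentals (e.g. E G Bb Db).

The numeral's case and figure indicate a minor triad. In G# minor its root, the fourth degree, is C#.
Stacking thirds from C# gives C#-E-G#.
With the 6 figure the chord is in first inversion; from the bass E upward in close position it reads E-G#-C#.

E G# C#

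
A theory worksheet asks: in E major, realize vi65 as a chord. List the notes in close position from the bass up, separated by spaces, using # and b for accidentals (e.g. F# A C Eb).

In E major, the sixth degree is C#, and the diatonic chord built there is a minor seventh chord.
That chord is spelled C#-E-G#-B.
The figured bass 65 indicates first inversion, placing the third (E) in the bass: E-G#-B-C#.

E G# B C#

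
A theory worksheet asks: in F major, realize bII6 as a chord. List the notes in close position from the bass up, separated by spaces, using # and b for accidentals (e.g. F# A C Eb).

Bb Db Gb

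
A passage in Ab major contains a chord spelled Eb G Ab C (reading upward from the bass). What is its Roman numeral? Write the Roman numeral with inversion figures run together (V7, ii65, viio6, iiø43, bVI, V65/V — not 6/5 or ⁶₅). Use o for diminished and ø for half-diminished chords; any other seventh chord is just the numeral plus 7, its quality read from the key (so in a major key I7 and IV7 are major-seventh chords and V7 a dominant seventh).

I43

The pitches Ab-C-Eb-G form a major seventh chord rooted on Ab.
In Ab major, Ab is the tonic; the diatonic major seventh chord there is I7.
With Eb in the bass the chord is in second inversion, so the figured bass is 43.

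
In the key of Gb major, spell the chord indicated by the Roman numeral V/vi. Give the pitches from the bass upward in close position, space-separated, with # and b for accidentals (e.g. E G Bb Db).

Bb D F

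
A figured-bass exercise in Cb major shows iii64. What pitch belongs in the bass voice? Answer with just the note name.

Bb

iii in Cb major has root Eb; the chord is Eb-Gb-Bb.
The figure 64 means second inversion — the fifth is in the bass.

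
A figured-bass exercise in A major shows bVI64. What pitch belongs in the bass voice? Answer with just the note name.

bVI in A major has root F; the chord is F-A-C.
The figure 64 means second inversion — the fifth is in the bass.

C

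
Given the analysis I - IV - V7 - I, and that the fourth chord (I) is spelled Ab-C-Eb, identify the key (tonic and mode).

Ab major

The chord Ab is a major triad rooted on Ab; its label is I.
If Ab is scale degree 1 and the mode makes that degree carry a major triad, the tonic is Ab and the mode is major.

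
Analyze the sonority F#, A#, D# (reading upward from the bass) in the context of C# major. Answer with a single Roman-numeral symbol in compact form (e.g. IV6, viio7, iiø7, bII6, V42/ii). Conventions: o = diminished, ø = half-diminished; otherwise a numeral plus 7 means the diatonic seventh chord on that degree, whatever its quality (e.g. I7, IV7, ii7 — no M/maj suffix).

ii6

Stacked in thirds the chord is D#-F#-A#: a minor triad on D#.
D# is scale degree 2 in C# major, and a minor triad on that degree is written ii.
With F# in the bass the chord is in first inversion, so the figured bass is 6.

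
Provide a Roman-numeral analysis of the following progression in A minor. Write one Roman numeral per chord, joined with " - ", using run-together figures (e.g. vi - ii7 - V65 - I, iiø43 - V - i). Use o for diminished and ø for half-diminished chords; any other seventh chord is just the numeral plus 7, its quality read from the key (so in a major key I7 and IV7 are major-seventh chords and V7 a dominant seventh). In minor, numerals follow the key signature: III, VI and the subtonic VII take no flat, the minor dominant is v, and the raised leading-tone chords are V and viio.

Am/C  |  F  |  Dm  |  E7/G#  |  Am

i6 - VI - iv - V65 - i

Am/C: root A is the tonic; minor triad there is i6.
F: major triad on F = scale degree 6 → VI.
Dm has root D, degree 4 in A minor, so iv.
E7/G#: dominant seventh chord on E = scale degree 5 → V65.
Am: minor triad on A = scale degree 1 → i.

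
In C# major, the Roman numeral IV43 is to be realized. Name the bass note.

IV in C# major has root F#; the chord is F#-A#-C#-E#.
The figure 43 means second inversion — the fifth is in the bass.

C#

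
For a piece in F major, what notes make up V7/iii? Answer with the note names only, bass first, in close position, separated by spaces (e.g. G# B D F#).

E G# B D

V7/iii is a secondary dominant — the dominant seventh of iii. iii in F major is A, so the applied chord's root is E, a perfect fifth above.
Building a dominant seventh chord on E gives E-G#-B-D.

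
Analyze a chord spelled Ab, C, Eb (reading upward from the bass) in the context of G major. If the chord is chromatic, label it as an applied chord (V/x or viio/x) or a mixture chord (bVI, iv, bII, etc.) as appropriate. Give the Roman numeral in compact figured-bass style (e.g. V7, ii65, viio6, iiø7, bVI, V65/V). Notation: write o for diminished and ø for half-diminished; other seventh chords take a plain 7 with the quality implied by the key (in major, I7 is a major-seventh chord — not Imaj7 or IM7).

bII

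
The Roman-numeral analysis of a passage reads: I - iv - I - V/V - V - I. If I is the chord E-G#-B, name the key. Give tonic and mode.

The chord E is a major triad rooted on E; its label is I.
If E is scale degree 1 and the mode makes that degree carry a major triad, the tonic is E and the mode is major.

E major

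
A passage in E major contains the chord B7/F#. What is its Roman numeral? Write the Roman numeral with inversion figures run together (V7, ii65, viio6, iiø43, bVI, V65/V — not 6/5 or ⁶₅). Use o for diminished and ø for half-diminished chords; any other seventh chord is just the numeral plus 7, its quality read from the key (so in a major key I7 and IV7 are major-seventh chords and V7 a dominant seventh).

Stacked in thirds the chord is B-D#-F#-A: a dominant seventh chord on B.
In E major, B is the dominant; the diatonic dominant seventh chord there is V7.
With F# in the bass the chord is in second inversion, so the figured bass is 43.

V43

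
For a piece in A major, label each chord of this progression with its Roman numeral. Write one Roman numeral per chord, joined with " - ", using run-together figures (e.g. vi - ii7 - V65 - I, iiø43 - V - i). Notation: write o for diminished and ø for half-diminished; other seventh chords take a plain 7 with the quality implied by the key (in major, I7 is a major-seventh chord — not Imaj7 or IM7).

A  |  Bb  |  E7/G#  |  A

I - bII - V65 - I

A: root A is the tonic; major triad there is I.
Bb is non-diatonic — a major triad on the lowered supertonic (Bb): the Neapolitan chord, bII.
E7/G# has root E, degree 5 in A major, so V65.
A has root A, degree 1 in A major, so I.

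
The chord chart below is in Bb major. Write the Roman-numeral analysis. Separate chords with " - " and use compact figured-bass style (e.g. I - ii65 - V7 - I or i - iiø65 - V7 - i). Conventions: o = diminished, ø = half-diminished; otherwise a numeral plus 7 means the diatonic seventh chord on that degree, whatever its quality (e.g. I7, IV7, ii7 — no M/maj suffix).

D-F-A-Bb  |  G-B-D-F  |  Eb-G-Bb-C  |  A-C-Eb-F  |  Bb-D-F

I65 - V7/ii - ii65 - V65 - I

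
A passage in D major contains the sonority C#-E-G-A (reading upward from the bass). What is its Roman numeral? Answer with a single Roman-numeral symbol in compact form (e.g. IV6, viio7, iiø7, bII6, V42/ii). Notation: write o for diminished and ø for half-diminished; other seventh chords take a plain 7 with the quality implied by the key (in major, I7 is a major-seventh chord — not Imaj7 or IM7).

V65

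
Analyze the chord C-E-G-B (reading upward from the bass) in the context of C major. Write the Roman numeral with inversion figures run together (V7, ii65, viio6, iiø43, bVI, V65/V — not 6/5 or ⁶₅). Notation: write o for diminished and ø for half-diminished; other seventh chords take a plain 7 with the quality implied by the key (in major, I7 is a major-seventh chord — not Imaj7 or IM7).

The pitches C-E-G-B form a major seventh chord rooted on C.
C is scale degree 1 in C major, and a major seventh chord on that degree is written I7.

I7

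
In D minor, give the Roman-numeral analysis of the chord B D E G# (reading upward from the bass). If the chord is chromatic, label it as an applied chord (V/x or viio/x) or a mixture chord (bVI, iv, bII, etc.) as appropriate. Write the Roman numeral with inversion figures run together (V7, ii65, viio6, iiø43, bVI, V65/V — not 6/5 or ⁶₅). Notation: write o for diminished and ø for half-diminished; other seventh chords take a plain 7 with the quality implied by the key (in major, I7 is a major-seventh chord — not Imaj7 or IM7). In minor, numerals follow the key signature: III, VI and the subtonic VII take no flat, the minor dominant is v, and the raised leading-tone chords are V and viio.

The pitches E-G#-B-D form a dominant seventh chord rooted on E.
E is not a diatonic chord root with this quality in D minor, but it lies a perfect fifth above A (V), so the chord functions as an applied dominant of V.
With B in the bass the chord is in second inversion, so the figured bass is 43.

V43/V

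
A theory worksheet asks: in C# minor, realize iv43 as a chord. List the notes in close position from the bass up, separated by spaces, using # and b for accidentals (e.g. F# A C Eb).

C# E F# A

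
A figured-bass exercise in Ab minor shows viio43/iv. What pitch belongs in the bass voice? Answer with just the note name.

Gb

The applied chord viio43/iv is rooted on C: C-Eb-Gb-Bbb.
The figure 43 means second inversion — the fifth is in the bass.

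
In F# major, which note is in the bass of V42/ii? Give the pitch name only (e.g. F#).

C#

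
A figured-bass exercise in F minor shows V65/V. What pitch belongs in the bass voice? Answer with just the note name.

B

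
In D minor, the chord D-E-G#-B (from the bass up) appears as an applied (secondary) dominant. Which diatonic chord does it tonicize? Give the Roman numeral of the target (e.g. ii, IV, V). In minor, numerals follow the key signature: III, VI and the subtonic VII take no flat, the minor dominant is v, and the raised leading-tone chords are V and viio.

The chord is a dominant seventh chord on E.
A dominant resolves down a perfect fifth: E → A. In D minor, A is scale degree 5, i.e. V.

V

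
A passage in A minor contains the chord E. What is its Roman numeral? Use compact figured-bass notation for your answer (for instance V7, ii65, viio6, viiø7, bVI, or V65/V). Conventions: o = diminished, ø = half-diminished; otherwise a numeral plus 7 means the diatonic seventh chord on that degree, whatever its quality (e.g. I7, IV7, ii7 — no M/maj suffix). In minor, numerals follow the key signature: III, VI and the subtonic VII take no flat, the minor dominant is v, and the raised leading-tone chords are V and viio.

Stacked in thirds the chord is E-G#-B: a major triad on E.
E is scale degree 5 in A minor, and a major triad on that degree is written V.

V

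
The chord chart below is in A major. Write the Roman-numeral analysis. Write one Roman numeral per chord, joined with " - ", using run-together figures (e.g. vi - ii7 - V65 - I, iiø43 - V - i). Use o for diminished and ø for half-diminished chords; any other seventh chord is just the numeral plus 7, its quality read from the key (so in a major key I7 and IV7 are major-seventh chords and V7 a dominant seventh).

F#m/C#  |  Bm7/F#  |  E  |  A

F#m/C#: minor triad on F# = scale degree 6 → vi64.
Bm7/F#: minor seventh chord on B = scale degree 2 → ii43.
E has root E, degree 5 in A major, so V.
A: root A is the tonic; major triad there is I.

vi64 - ii43 - V - I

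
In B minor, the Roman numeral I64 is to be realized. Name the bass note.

F#

I in B minor has root B; the chord is B-D#-F#.
The figure 64 means second inversion — the fifth is in the bass.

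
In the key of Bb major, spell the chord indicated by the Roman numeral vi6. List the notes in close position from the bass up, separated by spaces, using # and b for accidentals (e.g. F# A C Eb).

Bb D G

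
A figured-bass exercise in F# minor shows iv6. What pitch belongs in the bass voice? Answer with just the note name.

iv in F# minor has root B; the chord is B-D-F#.
The figure 6 means first inversion — the third is in the bass.

D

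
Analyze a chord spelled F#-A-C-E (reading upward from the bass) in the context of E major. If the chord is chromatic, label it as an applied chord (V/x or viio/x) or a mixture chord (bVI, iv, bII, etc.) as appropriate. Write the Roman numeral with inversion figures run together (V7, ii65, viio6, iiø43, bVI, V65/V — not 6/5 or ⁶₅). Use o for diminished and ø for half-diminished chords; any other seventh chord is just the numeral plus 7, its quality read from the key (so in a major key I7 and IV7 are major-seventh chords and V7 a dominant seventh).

iiø7

Stacked in thirds the chord is F#-A-C-E: a half-diminished seventh chord on F#.
F# is the second degree of E major. This is the half-diminished supertonic seventh, borrowed from the parallel minor.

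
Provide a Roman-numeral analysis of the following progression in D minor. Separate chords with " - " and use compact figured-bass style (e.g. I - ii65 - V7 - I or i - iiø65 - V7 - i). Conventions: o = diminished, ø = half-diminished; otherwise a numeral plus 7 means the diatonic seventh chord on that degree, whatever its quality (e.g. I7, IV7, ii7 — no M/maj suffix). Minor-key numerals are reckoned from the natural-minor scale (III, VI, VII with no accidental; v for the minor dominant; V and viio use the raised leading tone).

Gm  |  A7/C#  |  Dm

iv - V65 - i

Gm: minor triad on G = scale degree 4 → iv.
A7/C# has root A, degree 5 in D minor, so V65.
Dm has root D, degree 1 in D minor, so i.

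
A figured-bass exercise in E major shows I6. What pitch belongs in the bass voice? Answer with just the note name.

G#

I in E major has root E; the chord is E-G#-B.
The figure 6 means first inversion — the third is in the bass.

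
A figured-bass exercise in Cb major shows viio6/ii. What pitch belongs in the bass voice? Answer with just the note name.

The applied chord viio6/ii is rooted on C: C-Eb-Gb.
The figure 6 means first inversion — the third is in the bass.

Eb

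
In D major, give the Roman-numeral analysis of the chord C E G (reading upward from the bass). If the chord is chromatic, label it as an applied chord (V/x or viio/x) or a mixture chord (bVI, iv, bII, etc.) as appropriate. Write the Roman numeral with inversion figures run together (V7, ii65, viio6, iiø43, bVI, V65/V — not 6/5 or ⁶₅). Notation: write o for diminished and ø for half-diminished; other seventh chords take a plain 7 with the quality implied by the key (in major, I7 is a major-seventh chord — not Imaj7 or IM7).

bVII

The pitches C-E-G form a major triad rooted on C.
C is the lowered seventh degree of D major (diatonic 7 would be C#). This is a major triad on the lowered seventh degree (the subtonic), borrowed from the parallel minor.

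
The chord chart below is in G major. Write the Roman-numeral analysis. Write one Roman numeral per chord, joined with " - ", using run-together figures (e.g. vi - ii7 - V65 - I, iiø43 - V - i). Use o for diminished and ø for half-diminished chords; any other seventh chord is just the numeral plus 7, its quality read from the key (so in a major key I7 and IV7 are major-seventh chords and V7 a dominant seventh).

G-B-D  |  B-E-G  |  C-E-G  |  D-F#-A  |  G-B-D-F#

G-B-D: major triad on G = scale degree 1 → I.
B-E-G: root E is the submediant; minor triad there is vi64.
C-E-G: root C is the subdominant; major triad there is IV.
D-F#-A has root D, degree 5 in G major, so V.
G-B-D-F#: major seventh chord on G = scale degree 1 → I7.

I - vi64 - IV - V - I7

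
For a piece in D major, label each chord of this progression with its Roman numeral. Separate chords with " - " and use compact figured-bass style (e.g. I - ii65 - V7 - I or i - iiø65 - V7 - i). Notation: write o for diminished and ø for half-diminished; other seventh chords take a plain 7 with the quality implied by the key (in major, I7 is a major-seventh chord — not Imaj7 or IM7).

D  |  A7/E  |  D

D has root D, degree 1 in D major, so I.
A7/E: root A is the dominant; dominant seventh chord there is V43.
D: major triad on D = scale degree 1 → I.

I - V43 - I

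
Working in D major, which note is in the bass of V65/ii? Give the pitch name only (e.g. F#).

The applied chord V65/ii is rooted on B: B-D#-F#-A.
The figure 65 means first inversion — the third is in the bass.

D#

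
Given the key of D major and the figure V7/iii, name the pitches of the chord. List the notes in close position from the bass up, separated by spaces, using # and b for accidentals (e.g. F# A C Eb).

C# E# G# B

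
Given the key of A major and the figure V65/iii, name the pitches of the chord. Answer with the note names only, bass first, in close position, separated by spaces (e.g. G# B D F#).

B# D# F# G#

The slash means an applied dominant: we want the dominant of iii. In A major, iii is C# minor, and its dominant is built on G#.
Building a dominant seventh chord on G# gives G#-B#-D#-F#.
With the 65 figure the chord is in first inversion; from the bass B# upward in close position it reads B#-D#-F#-G#.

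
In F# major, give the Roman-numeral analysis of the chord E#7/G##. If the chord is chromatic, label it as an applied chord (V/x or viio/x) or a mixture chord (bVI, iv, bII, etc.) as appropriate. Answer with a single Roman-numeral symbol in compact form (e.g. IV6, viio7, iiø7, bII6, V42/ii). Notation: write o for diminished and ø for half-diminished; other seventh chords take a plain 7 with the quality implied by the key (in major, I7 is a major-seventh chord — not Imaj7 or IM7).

V65/iii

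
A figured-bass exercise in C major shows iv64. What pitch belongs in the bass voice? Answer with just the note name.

iv in C major has root F; the chord is F-Ab-C.
The figure 64 means second inversion — the fifth is in the bass.

C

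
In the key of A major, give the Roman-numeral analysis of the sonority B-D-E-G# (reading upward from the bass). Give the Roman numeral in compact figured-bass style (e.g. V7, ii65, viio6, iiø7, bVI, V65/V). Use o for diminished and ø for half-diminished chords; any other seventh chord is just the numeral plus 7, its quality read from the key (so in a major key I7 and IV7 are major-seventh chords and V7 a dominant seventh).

The pitches E-G#-B-D form a dominant seventh chord rooted on E.
In A major, E is the dominant; the diatonic dominant seventh chord there is V7.
With B in the bass the chord is in second inversion, so the figured bass is 43.

V43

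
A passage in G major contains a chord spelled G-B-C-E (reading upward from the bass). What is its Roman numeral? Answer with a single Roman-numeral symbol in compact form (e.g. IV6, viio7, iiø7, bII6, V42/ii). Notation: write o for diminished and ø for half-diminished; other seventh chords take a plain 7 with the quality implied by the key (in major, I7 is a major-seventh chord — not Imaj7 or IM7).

IV43

The pitches C-E-G-B form a major seventh chord rooted on C.
In G major, C is the subdominant; the diatonic major seventh chord there is IV7.
With G in the bass the chord is in second inversion, so the figured bass is 43.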